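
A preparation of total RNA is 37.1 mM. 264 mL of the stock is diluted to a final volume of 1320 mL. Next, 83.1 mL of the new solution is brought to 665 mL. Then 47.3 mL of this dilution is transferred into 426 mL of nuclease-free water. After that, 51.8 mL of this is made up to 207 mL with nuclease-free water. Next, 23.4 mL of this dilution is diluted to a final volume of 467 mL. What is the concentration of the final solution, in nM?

Overall dilution factor = 5 × 8.002 × 10.01 × 3.996 × 19.96 = 3.19 × 10⁴.
37.1 mM / 3.19 × 10⁴ = 1.16 × 10⁻³ mM = 1160 nM.

1160 nM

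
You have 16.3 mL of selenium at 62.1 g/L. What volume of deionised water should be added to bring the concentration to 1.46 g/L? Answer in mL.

677 mL

V₂ = C₁V₁/C₂ = 62.1 × 16.3 / 1.46 = 693 mL.
Diluent to add = V₂ − V₁ = 693 − 16.3 = 677 mL.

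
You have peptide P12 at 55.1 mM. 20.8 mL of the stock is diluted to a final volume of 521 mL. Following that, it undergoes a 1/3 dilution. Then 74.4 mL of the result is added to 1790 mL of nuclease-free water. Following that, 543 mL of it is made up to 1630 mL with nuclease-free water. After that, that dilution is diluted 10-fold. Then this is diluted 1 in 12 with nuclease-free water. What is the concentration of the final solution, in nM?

81.2 nM

Overall dilution factor = 25.05 × 3 × 25.06 × 3.002 × 10 × 12 = 6.78 × 10⁵.
55.1 mM / 6.78 × 10⁵ = 8.12 × 10⁻⁵ mM = 81.2 nM.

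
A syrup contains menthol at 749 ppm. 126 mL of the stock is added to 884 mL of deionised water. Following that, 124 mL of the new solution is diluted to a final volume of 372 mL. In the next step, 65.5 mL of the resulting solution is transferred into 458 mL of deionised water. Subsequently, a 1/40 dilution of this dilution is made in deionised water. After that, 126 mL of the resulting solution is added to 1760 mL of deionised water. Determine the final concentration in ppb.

6.51 ppb

Overall dilution factor = 8.016 × 3 × 7.992 × 40 × 14.97 = 1.15 × 10⁵.
749 ppm / 1.15 × 10⁵ = 6.51 × 10⁻³ ppm = 6.51 ppb.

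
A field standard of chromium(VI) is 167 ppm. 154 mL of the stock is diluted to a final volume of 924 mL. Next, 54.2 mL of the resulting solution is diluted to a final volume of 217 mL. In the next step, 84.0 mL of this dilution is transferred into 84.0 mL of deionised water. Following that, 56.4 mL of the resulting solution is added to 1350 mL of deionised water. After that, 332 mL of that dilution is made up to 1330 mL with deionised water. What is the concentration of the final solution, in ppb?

34.8 ppb

Overall dilution factor = 6 × 4.004 × 2 × 24.94 × 4.006 = 4799.
167 ppm / 4799 = 0.0348 ppm = 34.8 ppb.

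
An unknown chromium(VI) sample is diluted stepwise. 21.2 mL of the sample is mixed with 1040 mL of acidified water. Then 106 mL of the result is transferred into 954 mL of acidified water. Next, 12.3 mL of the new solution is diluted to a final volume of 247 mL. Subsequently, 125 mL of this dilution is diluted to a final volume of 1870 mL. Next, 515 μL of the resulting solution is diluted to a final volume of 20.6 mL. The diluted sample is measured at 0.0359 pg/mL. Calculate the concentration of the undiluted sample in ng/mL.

Overall dilution factor = 50.06 × 10 × 20.08 × 14.96 × 40 = 6.02 × 10⁶.
Original = 0.0359 pg/mL × 6.02 × 10⁶ = 2.16 × 10⁵ pg/mL = 216 ng/mL.

216 ng/mL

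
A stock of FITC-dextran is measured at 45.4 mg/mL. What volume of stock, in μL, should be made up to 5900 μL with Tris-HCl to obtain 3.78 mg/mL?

V₁ = C₂V₂/C₁ = 3.78 × 5900 / 45.4 = 491 μL.

491 μL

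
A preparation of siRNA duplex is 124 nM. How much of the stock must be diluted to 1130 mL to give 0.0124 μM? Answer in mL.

0.0124 μM = 12.4 nM.
V₁ = C₂V₂/C₁ = 12.4 × 1130 / 124 = 113 mL.

113 mL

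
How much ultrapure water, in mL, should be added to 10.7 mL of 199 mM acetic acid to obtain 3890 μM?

3890 μM = 3.89 mM.
V₂ = C₁V₁/C₂ = 199 × 10.7 / 3.89 = 547 mL.
Diluent to add = V₂ − V₁ = 547 − 10.7 = 537 mL.

537 mL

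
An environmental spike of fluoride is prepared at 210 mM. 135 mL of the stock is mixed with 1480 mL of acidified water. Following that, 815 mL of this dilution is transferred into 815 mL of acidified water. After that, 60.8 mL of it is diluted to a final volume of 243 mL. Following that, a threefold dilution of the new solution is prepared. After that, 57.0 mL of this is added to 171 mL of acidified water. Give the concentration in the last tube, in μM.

183 μM

Overall dilution factor = 11.96 × 2 × 3.997 × 3 × 4 = 1148.
210 mM / 1148 = 0.183 mM = 183 μM.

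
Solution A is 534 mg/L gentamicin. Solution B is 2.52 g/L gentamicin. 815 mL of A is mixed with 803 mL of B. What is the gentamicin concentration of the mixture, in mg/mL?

C_B = 2.52 g/L = 2520 mg/L.
C_mix = (C_A·V_A + C_B·V_B)/(V_A + V_B) = (534×815 + 2520×803) / 1618 = 1520 mg/L = 1.52 mg/mL.

1.52 mg/mL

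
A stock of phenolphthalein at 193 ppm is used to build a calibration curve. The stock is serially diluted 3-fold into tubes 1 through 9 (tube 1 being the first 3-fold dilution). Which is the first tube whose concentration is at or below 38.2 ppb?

tube 8

Tube n has concentration 193 ppm / 3ⁿ.
Need 3ⁿ ≥ 193 ppm / 38.2 ppb = 5052, so n ≥ 7.76.
First such tube: n = 8.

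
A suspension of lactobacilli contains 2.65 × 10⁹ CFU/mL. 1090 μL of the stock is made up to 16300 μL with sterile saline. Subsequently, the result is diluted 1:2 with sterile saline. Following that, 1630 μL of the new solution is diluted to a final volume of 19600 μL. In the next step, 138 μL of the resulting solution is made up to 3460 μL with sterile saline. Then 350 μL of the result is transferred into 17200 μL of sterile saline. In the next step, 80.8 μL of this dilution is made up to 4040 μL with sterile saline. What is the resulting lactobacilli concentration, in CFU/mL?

117 CFU/mL

Overall dilution factor = 14.95 × 2 × 12.02 × 25.07 × 50.14 × 50 = 2.26 × 10⁷.
2.65 × 10⁹ CFU/mL / 2.26 × 10⁷ = 117 CFU/mL.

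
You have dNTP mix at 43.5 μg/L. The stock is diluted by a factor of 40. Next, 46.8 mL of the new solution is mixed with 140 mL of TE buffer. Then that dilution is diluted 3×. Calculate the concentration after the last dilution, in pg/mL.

Overall dilution factor = 40 × 3.991 × 3 = 479.
43.5 μg/L / 479 = 0.0908 μg/L = 90.8 pg/mL.

90.8 pg/mL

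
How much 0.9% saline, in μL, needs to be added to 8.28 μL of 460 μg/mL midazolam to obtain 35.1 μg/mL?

V₂ = C₁V₁/C₂ = 460 × 8.28 / 35.1 = 109 μL.
Diluent to add = V₂ − V₁ = 109 − 8.28 = 100 μL.

100 μL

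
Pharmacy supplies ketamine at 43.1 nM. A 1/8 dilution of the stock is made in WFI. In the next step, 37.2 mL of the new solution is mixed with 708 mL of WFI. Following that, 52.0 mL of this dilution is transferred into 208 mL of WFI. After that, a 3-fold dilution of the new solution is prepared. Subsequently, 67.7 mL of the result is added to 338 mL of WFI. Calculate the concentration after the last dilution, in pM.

2.99 pM

Overall dilution factor = 8 × 20.03 × 5 × 3 × 5.993 = 1.44 × 10⁴.
43.1 nM / 1.44 × 10⁴ = 2.99 × 10⁻³ nM = 2.99 pM.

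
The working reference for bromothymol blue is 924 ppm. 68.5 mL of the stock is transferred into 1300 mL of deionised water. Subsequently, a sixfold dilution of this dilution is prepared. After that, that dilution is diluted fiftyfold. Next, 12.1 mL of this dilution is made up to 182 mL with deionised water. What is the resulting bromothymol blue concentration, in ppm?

0.0102 ppm

Overall dilution factor = 19.98 × 6 × 50 × 15.04 = 9.01 × 10⁴.
924 ppm / 9.01 × 10⁴ = 0.0102 ppm.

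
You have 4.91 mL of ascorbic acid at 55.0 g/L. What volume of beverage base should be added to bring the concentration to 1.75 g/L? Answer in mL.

149 mL

V₂ = C₁V₁/C₂ = 55.0 × 4.91 / 1.75 = 154 mL.
Diluent to add = V₂ − V₁ = 154 − 4.91 = 149 mL.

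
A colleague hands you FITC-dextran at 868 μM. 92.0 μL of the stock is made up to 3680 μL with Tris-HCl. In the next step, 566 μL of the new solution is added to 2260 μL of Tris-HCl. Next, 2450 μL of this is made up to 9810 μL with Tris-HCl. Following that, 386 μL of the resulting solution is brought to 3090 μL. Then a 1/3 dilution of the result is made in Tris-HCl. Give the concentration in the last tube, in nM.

45.2 nM

Overall dilution factor = 40 × 4.993 × 4.004 × 8.005 × 3 = 1.92 × 10⁴.
868 μM / 1.92 × 10⁴ = 0.0452 μM = 45.2 nM.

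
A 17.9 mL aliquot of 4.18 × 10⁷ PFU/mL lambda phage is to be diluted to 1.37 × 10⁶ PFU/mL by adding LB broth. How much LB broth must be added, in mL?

528 mL

V₂ = C₁V₁/C₂ = 4.18 × 10⁷ × 17.9 / 1.37 × 10⁶ = 546 mL.
Diluent to add = V₂ − V₁ = 546 − 17.9 = 528 mL.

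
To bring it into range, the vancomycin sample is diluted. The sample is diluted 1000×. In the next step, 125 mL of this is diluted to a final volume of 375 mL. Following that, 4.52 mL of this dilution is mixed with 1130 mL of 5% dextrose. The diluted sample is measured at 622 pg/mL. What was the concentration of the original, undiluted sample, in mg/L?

468 mg/L

Overall dilution factor = 1000 × 3 × 251 = 7.53 × 10⁵.
Original = 622 pg/mL × 7.53 × 10⁵ = 4.68 × 10⁸ pg/mL = 468 mg/L.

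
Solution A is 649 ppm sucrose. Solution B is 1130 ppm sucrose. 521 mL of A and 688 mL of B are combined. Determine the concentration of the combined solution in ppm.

C_mix = (C_A·V_A + C_B·V_B)/(V_A + V_B) = (649×521 + 1130×688) / 1209 = 923 ppm.

923 ppm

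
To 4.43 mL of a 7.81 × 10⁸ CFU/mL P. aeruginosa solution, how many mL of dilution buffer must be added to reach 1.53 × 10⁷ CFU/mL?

222 mL

V₂ = C₁V₁/C₂ = 7.81 × 10⁸ × 4.43 / 1.53 × 10⁷ = 226 mL.
Diluent to add = V₂ − V₁ = 226 − 4.43 = 222 mL.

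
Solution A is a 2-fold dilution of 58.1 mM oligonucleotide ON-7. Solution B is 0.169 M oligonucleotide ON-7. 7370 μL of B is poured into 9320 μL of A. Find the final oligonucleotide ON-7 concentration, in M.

0.0908 M

C_A = 58.1 mM / 2 = 29.1 mM.
C_B = 0.169 M = 169 mM.
C_mix = (C_A·V_A + C_B·V_B)/(V_A + V_B) = (29.1×9320 + 169×7370) / 16690 = 90.8 mM = 0.0908 M.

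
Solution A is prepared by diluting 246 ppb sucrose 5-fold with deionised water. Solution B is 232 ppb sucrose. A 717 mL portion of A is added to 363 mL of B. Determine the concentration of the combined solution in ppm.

C_A = 246 ppb / 5 = 49.2 ppb.
C_mix = (C_A·V_A + C_B·V_B)/(V_A + V_B) = (49.2×717 + 232×363) / 1080 = 111 ppb = 0.111 ppm.

0.111 ppm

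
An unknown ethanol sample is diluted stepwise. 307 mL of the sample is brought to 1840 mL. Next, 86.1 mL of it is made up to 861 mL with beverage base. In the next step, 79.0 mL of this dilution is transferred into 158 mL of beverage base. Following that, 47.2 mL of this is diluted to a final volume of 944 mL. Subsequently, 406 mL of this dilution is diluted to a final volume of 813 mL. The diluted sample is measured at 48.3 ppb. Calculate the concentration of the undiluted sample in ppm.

348 ppm

Overall dilution factor = 5.993 × 10 × 3 × 20 × 2.002 = 7201.
Original = 48.3 ppb × 7201 = 3.48 × 10⁵ ppb = 348 ppm.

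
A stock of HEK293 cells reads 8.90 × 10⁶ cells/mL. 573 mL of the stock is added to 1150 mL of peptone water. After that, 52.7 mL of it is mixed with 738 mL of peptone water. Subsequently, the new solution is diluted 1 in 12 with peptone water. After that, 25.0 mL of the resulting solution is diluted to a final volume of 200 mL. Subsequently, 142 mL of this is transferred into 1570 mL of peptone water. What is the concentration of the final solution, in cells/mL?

Overall dilution factor = 3.007 × 15.00 × 12 × 8 × 12.06 = 5.22 × 10⁴.
8.90 × 10⁶ cells/mL / 5.22 × 10⁴ = 170 cells/mL.

170 cells/mL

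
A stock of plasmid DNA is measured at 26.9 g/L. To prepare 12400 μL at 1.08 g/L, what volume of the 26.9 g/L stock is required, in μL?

498 μL

V₁ = C₂V₂/C₁ = 1.08 × 12400 / 26.9 = 498 μL.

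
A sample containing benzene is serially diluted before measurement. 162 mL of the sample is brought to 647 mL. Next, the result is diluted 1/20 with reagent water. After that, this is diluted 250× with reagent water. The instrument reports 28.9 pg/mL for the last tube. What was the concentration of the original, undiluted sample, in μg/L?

577 μg/L

Overall dilution factor = 3.994 × 20 × 250 = 2.00 × 10⁴.
Original = 28.9 pg/mL × 2.00 × 10⁴ = 5.77 × 10⁵ pg/mL = 577 μg/L.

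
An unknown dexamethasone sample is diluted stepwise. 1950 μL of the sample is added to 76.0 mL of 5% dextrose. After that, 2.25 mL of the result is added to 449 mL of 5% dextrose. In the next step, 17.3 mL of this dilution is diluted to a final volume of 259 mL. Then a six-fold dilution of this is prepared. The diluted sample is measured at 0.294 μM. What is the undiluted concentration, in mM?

212 mM

Overall dilution factor = 39.97 × 200.6 × 14.97 × 6 = 7.20 × 10⁵.
Original = 0.294 μM × 7.20 × 10⁵ = 2.12 × 10⁵ μM = 212 mM.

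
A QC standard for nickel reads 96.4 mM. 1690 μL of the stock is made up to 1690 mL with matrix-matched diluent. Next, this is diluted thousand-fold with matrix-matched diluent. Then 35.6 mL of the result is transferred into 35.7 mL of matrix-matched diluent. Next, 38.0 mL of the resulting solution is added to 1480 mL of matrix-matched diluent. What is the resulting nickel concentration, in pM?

Overall dilution factor = 1000 × 1000 × 2.003 × 39.95 = 8.00 × 10⁷.
96.4 mM / 8.00 × 10⁷ = 1.20 × 10⁻⁶ mM = 1200 pM.

1200 pM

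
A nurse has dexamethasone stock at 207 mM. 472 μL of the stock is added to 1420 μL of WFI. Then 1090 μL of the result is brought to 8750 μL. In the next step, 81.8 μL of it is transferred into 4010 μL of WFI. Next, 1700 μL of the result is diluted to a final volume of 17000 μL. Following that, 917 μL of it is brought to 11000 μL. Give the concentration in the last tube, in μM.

Overall dilution factor = 4.008 × 8.028 × 50.02 × 10 × 12.00 = 1.93 × 10⁵.
207 mM / 1.93 × 10⁵ = 1.07 × 10⁻³ mM = 1.07 μM.

1.07 μM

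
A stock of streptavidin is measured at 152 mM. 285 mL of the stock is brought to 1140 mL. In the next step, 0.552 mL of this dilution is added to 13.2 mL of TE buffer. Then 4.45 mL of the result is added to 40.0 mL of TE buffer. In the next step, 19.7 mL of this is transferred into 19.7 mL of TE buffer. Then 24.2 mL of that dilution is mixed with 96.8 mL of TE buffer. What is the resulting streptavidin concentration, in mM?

0.0153 mM

Overall dilution factor = 4 × 24.91 × 9.989 × 2 × 5 = 9954.
152 mM / 9954 = 0.0153 mM.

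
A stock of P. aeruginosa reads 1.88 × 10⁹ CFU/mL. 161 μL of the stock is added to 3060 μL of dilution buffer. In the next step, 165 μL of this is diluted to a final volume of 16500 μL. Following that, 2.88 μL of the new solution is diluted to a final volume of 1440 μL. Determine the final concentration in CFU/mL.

1880 CFU/mL

Overall dilution factor = 20.01 × 100 × 500 = 1.00 × 10⁶.
1.88 × 10⁹ CFU/mL / 1.00 × 10⁶ = 1880 CFU/mL.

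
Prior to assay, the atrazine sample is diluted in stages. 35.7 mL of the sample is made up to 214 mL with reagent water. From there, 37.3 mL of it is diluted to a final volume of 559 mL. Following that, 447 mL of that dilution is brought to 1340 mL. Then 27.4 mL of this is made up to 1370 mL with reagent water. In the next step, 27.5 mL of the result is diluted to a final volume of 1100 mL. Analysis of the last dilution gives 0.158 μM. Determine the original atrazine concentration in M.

Overall dilution factor = 5.994 × 14.99 × 2.998 × 50 × 40 = 5.39 × 10⁵.
Original = 0.158 μM × 5.39 × 10⁵ = 8.51 × 10⁴ μM = 0.0851 M.

0.0851 M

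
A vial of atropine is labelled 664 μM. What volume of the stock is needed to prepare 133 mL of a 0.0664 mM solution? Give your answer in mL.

0.0664 mM = 66.4 μM.
V₁ = C₂V₂/C₁ = 66.4 × 133 / 664 = 13.3 mL.

13.3 mL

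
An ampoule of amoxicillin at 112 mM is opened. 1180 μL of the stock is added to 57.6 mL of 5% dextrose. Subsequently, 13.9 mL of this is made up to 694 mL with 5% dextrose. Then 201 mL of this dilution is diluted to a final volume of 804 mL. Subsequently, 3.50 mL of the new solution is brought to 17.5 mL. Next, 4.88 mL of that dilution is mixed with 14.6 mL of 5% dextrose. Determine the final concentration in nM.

564 nM

Overall dilution factor = 49.81 × 49.93 × 4 × 5 × 3.992 = 1.99 × 10⁵.
112 mM / 1.99 × 10⁵ = 5.64 × 10⁻⁴ mM = 564 nM.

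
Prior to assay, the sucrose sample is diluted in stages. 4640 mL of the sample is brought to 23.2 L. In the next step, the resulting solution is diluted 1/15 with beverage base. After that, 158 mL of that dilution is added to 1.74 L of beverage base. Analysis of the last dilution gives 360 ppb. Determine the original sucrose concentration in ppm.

324 ppm

Overall dilution factor = 5 × 15 × 12.01 = 901.
Original = 360 ppb × 901 = 3.24 × 10⁵ ppb = 324 ppm.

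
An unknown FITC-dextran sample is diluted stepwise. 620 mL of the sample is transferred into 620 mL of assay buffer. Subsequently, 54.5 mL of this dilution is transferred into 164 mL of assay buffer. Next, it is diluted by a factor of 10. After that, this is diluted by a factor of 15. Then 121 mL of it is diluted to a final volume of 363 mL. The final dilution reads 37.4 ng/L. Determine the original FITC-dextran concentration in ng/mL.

135 ng/mL

Overall dilution factor = 2 × 4.009 × 10 × 15 × 3 = 3608.
Original = 37.4 ng/L × 3608 = 1.35 × 10⁵ ng/L = 135 ng/mL.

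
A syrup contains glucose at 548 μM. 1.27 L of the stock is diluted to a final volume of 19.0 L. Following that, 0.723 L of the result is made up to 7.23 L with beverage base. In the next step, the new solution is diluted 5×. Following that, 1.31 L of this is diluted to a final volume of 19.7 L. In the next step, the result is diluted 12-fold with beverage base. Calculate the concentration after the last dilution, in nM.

Overall dilution factor = 14.96 × 10 × 5 × 15.04 × 12 = 1.35 × 10⁵.
548 μM / 1.35 × 10⁵ = 4.06 × 10⁻³ μM = 4.06 nM.

4.06 nM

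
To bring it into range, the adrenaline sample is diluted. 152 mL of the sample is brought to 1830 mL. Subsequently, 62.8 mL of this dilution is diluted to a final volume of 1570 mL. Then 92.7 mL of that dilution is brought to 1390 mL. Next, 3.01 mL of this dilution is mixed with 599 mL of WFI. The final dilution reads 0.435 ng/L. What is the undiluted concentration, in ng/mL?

Overall dilution factor = 12.04 × 25 × 14.99 × 200.0 = 9.03 × 10⁵.
Original = 0.435 ng/L × 9.03 × 10⁵ = 3.93 × 10⁵ ng/L = 393 ng/mL.

393 ng/mL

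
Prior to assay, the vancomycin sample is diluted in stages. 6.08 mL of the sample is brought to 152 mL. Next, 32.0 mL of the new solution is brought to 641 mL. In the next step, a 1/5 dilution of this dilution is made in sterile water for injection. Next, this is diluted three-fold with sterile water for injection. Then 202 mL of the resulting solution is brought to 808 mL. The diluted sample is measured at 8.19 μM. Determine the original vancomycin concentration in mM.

246 mM

Overall dilution factor = 25 × 20.03 × 5 × 3 × 4 = 3.00 × 10⁴.
Original = 8.19 μM × 3.00 × 10⁴ = 2.46 × 10⁵ μM = 246 mM.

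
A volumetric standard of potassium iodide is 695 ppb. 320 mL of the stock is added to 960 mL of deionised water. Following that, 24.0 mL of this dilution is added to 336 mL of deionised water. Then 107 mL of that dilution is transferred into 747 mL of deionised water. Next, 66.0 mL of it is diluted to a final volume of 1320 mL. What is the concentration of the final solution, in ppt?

Overall dilution factor = 4 × 15 × 7.981 × 20 = 9578.
695 ppb / 9578 = 0.0726 ppb = 72.6 ppt.

72.6 ppt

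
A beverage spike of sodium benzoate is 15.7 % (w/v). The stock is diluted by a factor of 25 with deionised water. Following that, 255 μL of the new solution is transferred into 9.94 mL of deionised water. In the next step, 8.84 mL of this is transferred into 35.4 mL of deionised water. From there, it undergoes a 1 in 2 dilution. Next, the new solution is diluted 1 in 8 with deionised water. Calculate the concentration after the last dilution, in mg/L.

Overall dilution factor = 25 × 39.98 × 5.005 × 2 × 8 = 8.00 × 10⁴.
15.7 % (w/v) / 8.00 × 10⁴ = 1.96 × 10⁻⁴ % (w/v) = 1.96 mg/L.

1.96 mg/L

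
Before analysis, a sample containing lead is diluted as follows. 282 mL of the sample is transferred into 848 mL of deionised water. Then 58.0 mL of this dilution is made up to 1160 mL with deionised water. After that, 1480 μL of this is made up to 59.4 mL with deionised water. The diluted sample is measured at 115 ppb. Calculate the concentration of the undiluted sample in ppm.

Overall dilution factor = 4.007 × 20 × 40.14 = 3217.
Original = 115 ppb × 3217 = 3.70 × 10⁵ ppb = 370 ppm.

370 ppm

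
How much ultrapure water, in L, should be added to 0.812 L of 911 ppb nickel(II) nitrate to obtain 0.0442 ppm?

0.0442 ppm = 44.2 ppb.
V₂ = C₁V₁/C₂ = 911 × 0.812 / 44.2 = 16.7 L.
Diluent to add = V₂ − V₁ = 16.7 − 0.812 = 15.9 L.

15.9 L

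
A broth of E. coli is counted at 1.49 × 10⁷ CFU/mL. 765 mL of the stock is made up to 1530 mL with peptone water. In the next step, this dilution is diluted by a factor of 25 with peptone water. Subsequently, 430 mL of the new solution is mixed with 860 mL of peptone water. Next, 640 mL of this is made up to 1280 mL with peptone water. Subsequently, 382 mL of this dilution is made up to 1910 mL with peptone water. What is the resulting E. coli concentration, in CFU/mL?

9930 CFU/mL

Overall dilution factor = 2 × 25 × 3 × 2 × 5 = 1500.
1.49 × 10⁷ CFU/mL / 1500 = 9930 CFU/mL.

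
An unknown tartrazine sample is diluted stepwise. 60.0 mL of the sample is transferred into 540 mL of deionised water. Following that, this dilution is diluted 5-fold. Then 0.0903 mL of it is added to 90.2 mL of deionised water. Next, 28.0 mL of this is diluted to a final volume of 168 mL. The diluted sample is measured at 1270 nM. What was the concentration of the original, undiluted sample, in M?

0.381 M

Overall dilution factor = 10 × 5 × 999.9 × 6 = 3.00 × 10⁵.
Original = 1270 nM × 3.00 × 10⁵ = 3.81 × 10⁸ nM = 0.381 M.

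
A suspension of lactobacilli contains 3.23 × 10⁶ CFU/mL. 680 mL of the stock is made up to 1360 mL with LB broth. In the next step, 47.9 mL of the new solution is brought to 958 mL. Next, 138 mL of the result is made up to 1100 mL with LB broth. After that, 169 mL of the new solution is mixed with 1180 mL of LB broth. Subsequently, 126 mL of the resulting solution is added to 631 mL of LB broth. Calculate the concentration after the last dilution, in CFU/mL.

211 CFU/mL

Overall dilution factor = 2 × 20 × 7.971 × 7.982 × 6.008 = 1.53 × 10⁴.
3.23 × 10⁶ CFU/mL / 1.53 × 10⁴ = 211 CFU/mL.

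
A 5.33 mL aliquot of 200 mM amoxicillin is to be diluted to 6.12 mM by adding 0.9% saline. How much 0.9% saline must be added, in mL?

V₂ = C₁V₁/C₂ = 200 × 5.33 / 6.12 = 174 mL.
Diluent to add = V₂ − V₁ = 174 − 5.33 = 169 mL.

169 mL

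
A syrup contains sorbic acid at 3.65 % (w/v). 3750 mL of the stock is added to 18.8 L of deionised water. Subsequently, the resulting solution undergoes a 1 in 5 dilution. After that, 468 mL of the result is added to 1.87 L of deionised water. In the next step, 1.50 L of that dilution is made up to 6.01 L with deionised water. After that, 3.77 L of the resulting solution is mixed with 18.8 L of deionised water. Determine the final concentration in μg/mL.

Overall dilution factor = 6.013 × 5 × 4.996 × 4.007 × 5.987 = 3603.
3.65 % (w/v) / 3603 = 1.01 × 10⁻³ % (w/v) = 10.1 μg/mL.

10.1 μg/mL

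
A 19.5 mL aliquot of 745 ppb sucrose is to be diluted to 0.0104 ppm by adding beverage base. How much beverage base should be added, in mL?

1380 mL

0.0104 ppm = 10.4 ppb.
V₂ = C₁V₁/C₂ = 745 × 19.5 / 10.4 = 1397 mL.
Diluent to add = V₂ − V₁ = 1397 − 19.5 = 1380 mL.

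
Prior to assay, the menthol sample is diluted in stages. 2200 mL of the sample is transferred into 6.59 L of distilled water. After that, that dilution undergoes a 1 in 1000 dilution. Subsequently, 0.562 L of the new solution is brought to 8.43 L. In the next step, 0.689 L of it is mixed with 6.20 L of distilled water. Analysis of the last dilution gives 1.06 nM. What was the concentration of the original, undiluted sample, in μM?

635 μM

Overall dilution factor = 3.995 × 1000 × 15 × 9.999 = 5.99 × 10⁵.
Original = 1.06 nM × 5.99 × 10⁵ = 6.35 × 10⁵ nM = 635 μM.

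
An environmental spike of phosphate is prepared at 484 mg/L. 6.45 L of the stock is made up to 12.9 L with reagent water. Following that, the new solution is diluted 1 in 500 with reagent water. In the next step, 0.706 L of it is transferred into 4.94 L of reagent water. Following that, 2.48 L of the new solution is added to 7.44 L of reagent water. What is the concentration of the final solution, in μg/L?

Overall dilution factor = 2 × 500 × 7.997 × 4 = 3.20 × 10⁴.
484 mg/L / 3.20 × 10⁴ = 0.0151 mg/L = 15.1 μg/L.

15.1 μg/L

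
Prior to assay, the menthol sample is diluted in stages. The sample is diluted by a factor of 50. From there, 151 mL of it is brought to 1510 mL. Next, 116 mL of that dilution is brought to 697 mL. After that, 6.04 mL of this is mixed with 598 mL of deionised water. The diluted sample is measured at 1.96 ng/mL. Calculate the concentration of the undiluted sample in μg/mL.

Overall dilution factor = 50 × 10 × 6.009 × 100.0 = 3.00 × 10⁵.
Original = 1.96 ng/mL × 3.00 × 10⁵ = 5.89 × 10⁵ ng/mL = 589 μg/mL.

589 μg/mL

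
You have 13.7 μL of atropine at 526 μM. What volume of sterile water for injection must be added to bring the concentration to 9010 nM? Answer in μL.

9010 nM = 9.01 μM.
V₂ = C₁V₁/C₂ = 526 × 13.7 / 9.01 = 800 μL.
Diluent to add = V₂ − V₁ = 800 − 13.7 = 786 μL.

786 μL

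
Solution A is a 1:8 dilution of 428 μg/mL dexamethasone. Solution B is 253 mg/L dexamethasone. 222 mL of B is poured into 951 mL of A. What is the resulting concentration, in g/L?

C_A = 428 μg/mL / 8 = 53.5 μg/mL.
C_B = 253 mg/L = 253 μg/mL.
C_mix = (C_A·V_A + C_B·V_B)/(V_A + V_B) = (53.5×951 + 253×222) / 1173 = 91.3 μg/mL = 0.0913 g/L.

0.0913 g/L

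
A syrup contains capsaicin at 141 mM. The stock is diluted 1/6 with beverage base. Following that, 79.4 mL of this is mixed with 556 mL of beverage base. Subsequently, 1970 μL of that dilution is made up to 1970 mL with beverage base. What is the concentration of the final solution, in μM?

Overall dilution factor = 6 × 8.003 × 1000 = 4.80 × 10⁴.
141 mM / 4.80 × 10⁴ = 2.94 × 10⁻³ mM = 2.94 μM.

2.94 μM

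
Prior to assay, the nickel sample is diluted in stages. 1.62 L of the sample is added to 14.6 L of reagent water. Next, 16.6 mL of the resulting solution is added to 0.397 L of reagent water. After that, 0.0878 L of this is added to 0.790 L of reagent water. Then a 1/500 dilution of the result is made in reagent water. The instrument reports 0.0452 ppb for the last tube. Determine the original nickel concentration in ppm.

56.4 ppm

Overall dilution factor = 10.01 × 24.92 × 9.998 × 500 = 1.25 × 10⁶.
Original = 0.0452 ppb × 1.25 × 10⁶ = 5.64 × 10⁴ ppb = 56.4 ppm.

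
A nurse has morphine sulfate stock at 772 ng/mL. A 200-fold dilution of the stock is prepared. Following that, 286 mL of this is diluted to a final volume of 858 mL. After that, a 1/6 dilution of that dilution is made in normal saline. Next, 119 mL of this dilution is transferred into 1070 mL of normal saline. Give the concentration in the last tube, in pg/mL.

21.5 pg/mL

Overall dilution factor = 200 × 3 × 6 × 9.992 = 3.60 × 10⁴.
772 ng/mL / 3.60 × 10⁴ = 0.0215 ng/mL = 21.5 pg/mL.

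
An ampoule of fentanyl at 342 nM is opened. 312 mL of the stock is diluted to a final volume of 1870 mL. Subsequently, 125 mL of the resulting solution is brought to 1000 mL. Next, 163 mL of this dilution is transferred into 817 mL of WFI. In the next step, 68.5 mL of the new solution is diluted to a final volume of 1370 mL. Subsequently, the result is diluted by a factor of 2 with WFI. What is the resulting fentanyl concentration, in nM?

Overall dilution factor = 5.994 × 8 × 6.012 × 20 × 2 = 1.15 × 10⁴.
342 nM / 1.15 × 10⁴ = 0.0297 nM.

0.0297 nM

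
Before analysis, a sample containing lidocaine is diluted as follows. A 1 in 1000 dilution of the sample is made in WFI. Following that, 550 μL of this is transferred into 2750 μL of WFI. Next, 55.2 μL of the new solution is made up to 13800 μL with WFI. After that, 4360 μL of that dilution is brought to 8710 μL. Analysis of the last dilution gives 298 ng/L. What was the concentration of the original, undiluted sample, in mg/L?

Overall dilution factor = 1000 × 6 × 250 × 1.998 = 3.00 × 10⁶.
Original = 298 ng/L × 3.00 × 10⁶ = 8.93 × 10⁸ ng/L = 893 mg/L.

893 mg/L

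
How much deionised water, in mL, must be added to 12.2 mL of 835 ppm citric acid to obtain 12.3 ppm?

816 mL

V₂ = C₁V₁/C₂ = 835 × 12.2 / 12.3 = 828 mL.
Diluent to add = V₂ − V₁ = 828 − 12.2 = 816 mL.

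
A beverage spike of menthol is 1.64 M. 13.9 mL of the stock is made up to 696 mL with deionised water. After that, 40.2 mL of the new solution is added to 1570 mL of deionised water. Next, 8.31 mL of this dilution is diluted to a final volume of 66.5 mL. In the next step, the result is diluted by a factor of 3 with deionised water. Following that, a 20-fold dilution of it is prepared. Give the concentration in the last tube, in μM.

Overall dilution factor = 50.07 × 40.05 × 8.002 × 3 × 20 = 9.63 × 10⁵.
1.64 M / 9.63 × 10⁵ = 1.70 × 10⁻⁶ M = 1.70 μM.

1.70 μM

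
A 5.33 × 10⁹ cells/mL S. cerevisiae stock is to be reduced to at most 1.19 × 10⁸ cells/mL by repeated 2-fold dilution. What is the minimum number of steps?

6

Need 2ⁿ ≥ 44.8, so n ≥ log(44.8)/log(2) = 5.49.
Minimum whole steps: n = 6.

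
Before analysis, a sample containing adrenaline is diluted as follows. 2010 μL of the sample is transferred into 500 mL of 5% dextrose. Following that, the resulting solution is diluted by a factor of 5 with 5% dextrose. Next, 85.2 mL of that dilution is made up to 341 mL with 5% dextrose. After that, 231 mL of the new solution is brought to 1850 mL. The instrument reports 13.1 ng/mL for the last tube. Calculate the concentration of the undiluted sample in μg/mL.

Overall dilution factor = 249.8 × 5 × 4.002 × 8.009 = 4.00 × 10⁴.
Original = 13.1 ng/mL × 4.00 × 10⁴ = 5.24 × 10⁵ ng/mL = 524 μg/mL.

524 μg/mL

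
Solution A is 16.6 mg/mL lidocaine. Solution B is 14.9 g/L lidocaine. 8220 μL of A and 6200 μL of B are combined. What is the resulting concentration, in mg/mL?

15.9 mg/mL

C_B = 14.9 g/L = 14.9 mg/mL.
C_mix = (C_A·V_A + C_B·V_B)/(V_A + V_B) = (16.6×8220 + 14.9×6200) / 14420 = 15.9 mg/mL.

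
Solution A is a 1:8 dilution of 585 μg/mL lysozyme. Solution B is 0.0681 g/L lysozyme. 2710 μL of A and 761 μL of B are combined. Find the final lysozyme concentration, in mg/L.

C_A = 585 μg/mL / 8 = 73.1 μg/mL.
C_B = 0.0681 g/L = 68.1 μg/mL.
C_mix = (C_A·V_A + C_B·V_B)/(V_A + V_B) = (73.1×2710 + 68.1×761) / 3471 = 72.0 μg/mL = 72.0 mg/L.

72.0 mg/L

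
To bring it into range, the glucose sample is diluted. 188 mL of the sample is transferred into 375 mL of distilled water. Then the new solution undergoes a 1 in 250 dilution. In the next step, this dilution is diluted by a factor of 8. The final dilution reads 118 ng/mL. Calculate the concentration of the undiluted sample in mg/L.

Overall dilution factor = 2.995 × 250 × 8 = 5989.
Original = 118 ng/mL × 5989 = 7.07 × 10⁵ ng/mL = 707 mg/L.

707 mg/L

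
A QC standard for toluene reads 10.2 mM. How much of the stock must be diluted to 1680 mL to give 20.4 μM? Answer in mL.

3.36 mL

20.4 μM = 0.0204 mM.
V₁ = C₂V₂/C₁ = 0.0204 × 1680 / 10.2 = 3.36 mL.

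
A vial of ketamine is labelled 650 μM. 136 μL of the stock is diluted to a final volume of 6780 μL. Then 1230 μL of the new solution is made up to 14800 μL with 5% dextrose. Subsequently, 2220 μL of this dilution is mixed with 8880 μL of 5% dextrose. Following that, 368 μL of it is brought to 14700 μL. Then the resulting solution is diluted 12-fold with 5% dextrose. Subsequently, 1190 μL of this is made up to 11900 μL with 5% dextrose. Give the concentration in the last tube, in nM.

0.0452 nM

Overall dilution factor = 49.85 × 12.03 × 5 × 39.95 × 12 × 10 = 1.44 × 10⁷.
650 μM / 1.44 × 10⁷ = 4.52 × 10⁻⁵ μM = 0.0452 nM.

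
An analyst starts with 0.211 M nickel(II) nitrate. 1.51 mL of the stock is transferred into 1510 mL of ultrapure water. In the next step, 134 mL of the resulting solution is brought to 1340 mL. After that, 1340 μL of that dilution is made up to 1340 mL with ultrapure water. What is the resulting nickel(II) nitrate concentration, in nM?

Overall dilution factor = 1001 × 10 × 1000 = 1.00 × 10⁷.
0.211 M / 1.00 × 10⁷ = 2.11 × 10⁻⁸ M = 21.1 nM.

21.1 nM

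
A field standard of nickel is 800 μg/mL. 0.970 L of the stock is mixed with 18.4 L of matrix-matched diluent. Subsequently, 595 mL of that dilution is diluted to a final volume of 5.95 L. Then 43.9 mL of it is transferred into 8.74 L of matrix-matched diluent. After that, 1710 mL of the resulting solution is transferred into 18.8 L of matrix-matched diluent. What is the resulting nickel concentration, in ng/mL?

Overall dilution factor = 19.97 × 10 × 200.1 × 11.99 = 4.79 × 10⁵.
800 μg/mL / 4.79 × 10⁵ = 1.67 × 10⁻³ μg/mL = 1.67 ng/mL.

1.67 ng/mL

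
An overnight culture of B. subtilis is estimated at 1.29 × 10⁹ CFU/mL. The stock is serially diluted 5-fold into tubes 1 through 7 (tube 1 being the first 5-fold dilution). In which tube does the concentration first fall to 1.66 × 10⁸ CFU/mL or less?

tube 2

Tube n has concentration 1.29 × 10⁹ CFU/mL / 5ⁿ.
Need 5ⁿ ≥ 1.29 × 10⁹ CFU/mL / 1.66 × 10⁸ CFU/mL = 7.77, so n ≥ 1.27.
First such tube: n = 2.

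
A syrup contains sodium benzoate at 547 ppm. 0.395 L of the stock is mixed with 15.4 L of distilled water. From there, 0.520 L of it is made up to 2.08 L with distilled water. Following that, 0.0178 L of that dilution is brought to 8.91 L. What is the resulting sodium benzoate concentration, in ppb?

6.83 ppb

Overall dilution factor = 39.99 × 4 × 500.6 = 8.01 × 10⁴.
547 ppm / 8.01 × 10⁴ = 6.83 × 10⁻³ ppm = 6.83 ppb.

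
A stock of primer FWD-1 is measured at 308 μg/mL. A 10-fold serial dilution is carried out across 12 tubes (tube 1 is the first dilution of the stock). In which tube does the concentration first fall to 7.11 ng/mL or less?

tube 5

Tube n has concentration 308 μg/mL / 10ⁿ.
Need 10ⁿ ≥ 308 μg/mL / 7.11 ng/mL = 4.33 × 10⁴, so n ≥ 4.64.
First such tube: n = 5.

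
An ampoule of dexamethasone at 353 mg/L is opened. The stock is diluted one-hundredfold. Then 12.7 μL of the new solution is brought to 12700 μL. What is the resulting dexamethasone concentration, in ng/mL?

Overall dilution factor = 100 × 1000 = 1.00 × 10⁵.
353 mg/L / 1.00 × 10⁵ = 3.53 × 10⁻³ mg/L = 3.53 ng/mL.

3.53 ng/mL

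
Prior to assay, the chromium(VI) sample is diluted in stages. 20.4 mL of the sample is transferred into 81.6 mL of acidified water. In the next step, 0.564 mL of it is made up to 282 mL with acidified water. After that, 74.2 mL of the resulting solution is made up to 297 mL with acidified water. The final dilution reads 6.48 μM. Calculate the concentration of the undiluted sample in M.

Overall dilution factor = 5 × 500 × 4.003 = 1.00 × 10⁴.
Original = 6.48 μM × 1.00 × 10⁴ = 6.48 × 10⁴ μM = 0.0648 M.

0.0648 M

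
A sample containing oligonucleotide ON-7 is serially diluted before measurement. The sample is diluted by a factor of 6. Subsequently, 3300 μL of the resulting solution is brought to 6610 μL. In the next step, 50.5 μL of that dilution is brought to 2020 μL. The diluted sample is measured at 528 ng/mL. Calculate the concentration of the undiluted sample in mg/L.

254 mg/L

Overall dilution factor = 6 × 2.003 × 40 = 481.
Original = 528 ng/mL × 481 = 2.54 × 10⁵ ng/mL = 254 mg/L.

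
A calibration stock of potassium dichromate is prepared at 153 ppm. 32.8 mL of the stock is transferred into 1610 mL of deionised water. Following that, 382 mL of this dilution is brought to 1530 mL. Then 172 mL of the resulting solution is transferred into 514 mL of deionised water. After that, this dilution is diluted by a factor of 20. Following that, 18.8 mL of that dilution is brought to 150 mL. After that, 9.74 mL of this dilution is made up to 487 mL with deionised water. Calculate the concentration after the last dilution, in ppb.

Overall dilution factor = 50.09 × 4.005 × 3.988 × 20 × 7.979 × 50 = 6.38 × 10⁶.
153 ppm / 6.38 × 10⁶ = 2.40 × 10⁻⁵ ppm = 0.0240 ppb.

0.0240 ppb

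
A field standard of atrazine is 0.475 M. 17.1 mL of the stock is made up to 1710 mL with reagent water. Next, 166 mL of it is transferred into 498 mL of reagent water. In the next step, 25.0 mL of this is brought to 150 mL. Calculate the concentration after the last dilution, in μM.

198 μM

Overall dilution factor = 100 × 4 × 6 = 2400.
0.475 M / 2400 = 1.98 × 10⁻⁴ M = 198 μM.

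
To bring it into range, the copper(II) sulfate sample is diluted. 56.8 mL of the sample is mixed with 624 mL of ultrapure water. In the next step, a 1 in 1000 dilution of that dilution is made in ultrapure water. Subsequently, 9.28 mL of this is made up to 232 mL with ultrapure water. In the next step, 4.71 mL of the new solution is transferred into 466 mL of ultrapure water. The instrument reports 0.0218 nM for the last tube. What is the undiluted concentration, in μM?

653 μM

Overall dilution factor = 11.99 × 1000 × 25 × 99.94 = 2.99 × 10⁷.
Original = 0.0218 nM × 2.99 × 10⁷ = 6.53 × 10⁵ nM = 653 μM.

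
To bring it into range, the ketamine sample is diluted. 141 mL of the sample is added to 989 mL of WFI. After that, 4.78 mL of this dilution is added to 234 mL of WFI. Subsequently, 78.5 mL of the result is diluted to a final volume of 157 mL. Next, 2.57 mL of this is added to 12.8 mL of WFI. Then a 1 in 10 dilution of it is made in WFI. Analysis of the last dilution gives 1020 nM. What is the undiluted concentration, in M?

Overall dilution factor = 8.014 × 49.95 × 2 × 5.981 × 10 = 4.79 × 10⁴.
Original = 1020 nM × 4.79 × 10⁴ = 4.88 × 10⁷ nM = 0.0488 M.

0.0488 M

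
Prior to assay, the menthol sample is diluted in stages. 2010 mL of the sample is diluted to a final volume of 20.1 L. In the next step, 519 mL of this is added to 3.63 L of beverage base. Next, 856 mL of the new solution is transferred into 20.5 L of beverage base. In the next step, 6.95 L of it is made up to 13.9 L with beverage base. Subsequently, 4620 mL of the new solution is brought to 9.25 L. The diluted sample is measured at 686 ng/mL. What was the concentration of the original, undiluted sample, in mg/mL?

5.48 mg/mL

Overall dilution factor = 10 × 7.994 × 24.95 × 2 × 2.002 = 7986.
Original = 686 ng/mL × 7986 = 5.48 × 10⁶ ng/mL = 5.48 mg/mL.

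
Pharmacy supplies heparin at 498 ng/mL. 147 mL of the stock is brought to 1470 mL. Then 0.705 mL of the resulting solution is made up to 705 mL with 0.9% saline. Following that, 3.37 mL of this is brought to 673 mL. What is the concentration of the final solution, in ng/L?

0.249 ng/L

Overall dilution factor = 10 × 1000 × 199.7 = 2.00 × 10⁶.
498 ng/mL / 2.00 × 10⁶ = 2.49 × 10⁻⁴ ng/mL = 0.249 ng/L.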